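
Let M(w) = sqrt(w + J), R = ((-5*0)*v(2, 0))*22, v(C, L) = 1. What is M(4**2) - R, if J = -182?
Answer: I*sqrt(166) ≈ 12.884*I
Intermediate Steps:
R = 0 (R = (-5*0*1)*22 = (0*1)*22 = 0*22 = 0)
M(w) = sqrt(-182 + w) (M(w) = sqrt(w - 182) = sqrt(-182 + w))
M(4**2) - R = sqrt(-182 + 4**2) - 1*0 = sqrt(-182 + 16) + 0 = sqrt(-166) + 0 = I*sqrt(166) + 0 = I*sqrt(166)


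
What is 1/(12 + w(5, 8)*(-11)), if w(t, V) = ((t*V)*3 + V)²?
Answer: -1/180212 ≈ -5.5490e-6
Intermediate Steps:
w(t, V) = (V + 3*V*t)² (w(t, V) = ((V*t)*3 + V)² = (3*V*t + V)² = (V + 3*V*t)²)
1/(12 + w(5, 8)*(-11)) = 1/(12 + (8²*(1 + 3*5)²)*(-11)) = 1/(12 + (64*(1 + 15)²)*(-11)) = 1/(12 + (64*16²)*(-11)) = 1/(12 + (64*256)*(-11)) = 1/(12 + 16384*(-11)) = 1/(12 - 180224) = 1/(-180212) = -1/180212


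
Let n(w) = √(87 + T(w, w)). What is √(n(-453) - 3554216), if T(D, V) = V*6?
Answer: √(-3554216 + I*√2631) ≈ 0.01 + 1885.3*I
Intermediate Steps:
T(D, V) = 6*V
n(w) = √(87 + 6*w)
√(n(-453) - 3554216) = √(√(87 + 6*(-453)) - 3554216) = √(√(87 - 2718) - 3554216) = √(√(-2631) - 3554216) = √(I*√2631 - 3554216) = √(-3554216 + I*√2631)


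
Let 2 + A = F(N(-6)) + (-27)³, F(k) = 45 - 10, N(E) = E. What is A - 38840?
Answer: -58490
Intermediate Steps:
F(k) = 35
A = -19650 (A = -2 + (35 + (-27)³) = -2 + (35 - 19683) = -2 - 19648 = -19650)
A - 38840 = -19650 - 38840 = -58490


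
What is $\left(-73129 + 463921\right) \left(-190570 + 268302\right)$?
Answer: $30377043744$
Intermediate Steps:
$\left(-73129 + 463921\right) \left(-190570 + 268302\right) = 390792 \cdot 77732 = 30377043744$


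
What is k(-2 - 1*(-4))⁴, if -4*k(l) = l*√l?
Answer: ¼ ≈ 0.25000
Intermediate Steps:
k(l) = -l^(3/2)/4 (k(l) = -l*√l/4 = -l^(3/2)/4)
k(-2 - 1*(-4))⁴ = (-(-2 - 1*(-4))^(3/2)/4)⁴ = (-(-2 + 4)^(3/2)/4)⁴ = (-√2/2)⁴ = ¼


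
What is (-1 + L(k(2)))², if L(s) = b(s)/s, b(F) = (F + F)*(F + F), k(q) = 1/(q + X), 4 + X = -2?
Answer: 4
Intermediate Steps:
X = -6 (X = -4 - 2 = -6)
k(q) = 1/(-6 + q) (k(q) = 1/(q - 6) = 1/(-6 + q))
b(F) = 4*F² (b(F) = (2*F)*(2*F) = 4*F²)
L(s) = 4*s (L(s) = (4*s²)/s = 4*s)
(-1 + L(k(2)))² = (-1 + 4/(-6 + 2))² = (-1 + 4/(-4))² = (-1 + 4*(-¼))² = (-1 - 1)² = (-2)² = 4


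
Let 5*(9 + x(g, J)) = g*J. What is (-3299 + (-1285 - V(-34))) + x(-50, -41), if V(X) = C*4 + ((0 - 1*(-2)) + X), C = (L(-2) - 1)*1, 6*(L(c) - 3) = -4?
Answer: -12469/3 ≈ -4156.3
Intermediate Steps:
L(c) = 7/3 (L(c) = 3 + (⅙)*(-4) = 3 - ⅔ = 7/3)
C = 4/3 (C = (7/3 - 1)*1 = (4/3)*1 = 4/3 ≈ 1.3333)
x(g, J) = -9 + J*g/5 (x(g, J) = -9 + (g*J)/5 = -9 + (J*g)/5 = -9 + J*g/5)
V(X) = 22/3 + X (V(X) = (4/3)*4 + ((0 - 1*(-2)) + X) = 16/3 + ((0 + 2) + X) = 16/3 + (2 + X) = 22/3 + X)
(-3299 + (-1285 - V(-34))) + x(-50, -41) = (-3299 + (-1285 - (22/3 - 34))) + (-9 + (⅕)*(-41)*(-50)) = (-3299 + (-1285 - 1*(-80/3))) + (-9 + 410) = (-3299 + (-1285 + 80/3)) + 401 = (-3299 - 3775/3) + 401 = -13672/3 + 401 = -12469/3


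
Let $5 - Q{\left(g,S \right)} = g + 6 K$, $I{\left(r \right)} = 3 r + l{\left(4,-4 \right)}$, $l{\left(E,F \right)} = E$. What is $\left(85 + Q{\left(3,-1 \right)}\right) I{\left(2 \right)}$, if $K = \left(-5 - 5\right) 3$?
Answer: $2670$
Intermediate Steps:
$K = -30$ ($K = \left(-10\right) 3 = -30$)
$I{\left(r \right)} = 4 + 3 r$ ($I{\left(r \right)} = 3 r + 4 = 4 + 3 r$)
$Q{\left(g,S \right)} = 185 - g$ ($Q{\left(g,S \right)} = 5 - \left(g + 6 \left(-30\right)\right) = 5 - \left(g - 180\right) = 5 - \left(-180 + g\right) = 185 - g$)
$\left(85 + Q{\left(3,-1 \right)}\right) I{\left(2 \right)} = \left(85 + \left(185 - 3\right)\right) \left(4 + 3 \cdot 2\right) = \left(85 + \left(185 - 3\right)\right) \left(4 + 6\right) = \left(85 + 182\right) 10 = 267 \cdot 10 = 2670$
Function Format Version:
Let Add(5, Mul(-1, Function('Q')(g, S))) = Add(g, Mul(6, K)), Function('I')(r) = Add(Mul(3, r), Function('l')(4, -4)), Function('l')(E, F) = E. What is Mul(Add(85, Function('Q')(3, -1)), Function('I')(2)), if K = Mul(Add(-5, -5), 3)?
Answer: 2670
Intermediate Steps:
K = -30 (K = Mul(-10, 3) = -30)
Function('I')(r) = Add(4, Mul(3, r)) (Function('I')(r) = Add(Mul(3, r), 4) = Add(4, Mul(3, r)))
Function('Q')(g, S) = Add(185, Mul(-1, g)) (Function('Q')(g, S) = Add(5, Mul(-1, Add(g, Mul(6, -30)))) = Add(5, Mul(-1, Add(g, -180))) = Add(5, Mul(-1, Add(-180, g))) = Add(5, Add(180, Mul(-1, g))) = Add(185, Mul(-1, g)))
Mul(Add(85, Function('Q')(3, -1)), Function('I')(2)) = Mul(Add(85, Add(185, Mul(-1, 3))), Add(4, Mul(3, 2))) = Mul(Add(85, Add(185, -3)), Add(4, 6)) = Mul(Add(85, 182), 10) = Mul(267, 10) = 2670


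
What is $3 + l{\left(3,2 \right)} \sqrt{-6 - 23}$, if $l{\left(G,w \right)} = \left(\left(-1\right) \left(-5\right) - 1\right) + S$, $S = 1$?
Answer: $3 + 5 i \sqrt{29} \approx 3.0 + 26.926 i$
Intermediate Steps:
$l{\left(G,w \right)} = 5$ ($l{\left(G,w \right)} = \left(\left(-1\right) \left(-5\right) - 1\right) + 1 = \left(5 - 1\right) + 1 = 4 + 1 = 5$)
$3 + l{\left(3,2 \right)} \sqrt{-6 - 23} = 3 + 5 \sqrt{-6 - 23} = 3 + 5 \sqrt{-29} = 3 + 5 i \sqrt{29}$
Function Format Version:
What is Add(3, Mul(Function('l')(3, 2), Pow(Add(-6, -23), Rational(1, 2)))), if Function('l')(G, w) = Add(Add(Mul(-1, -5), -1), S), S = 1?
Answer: Add(3, Mul(5, I, Pow(29, Rational(1, 2)))) ≈ Add(3.0000, Mul(26.926, I))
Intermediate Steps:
Function('l')(G, w) = 5 (Function('l')(G, w) = Add(Add(Mul(-1, -5), -1), 1) = Add(Add(5, -1), 1) = Add(4, 1) = 5)
Add(3, Mul(Function('l')(3, 2), Pow(Add(-6, -23), Rational(1, 2)))) = Add(3, Mul(5, Pow(Add(-6, -23), Rational(1, 2)))) = Add(3, Mul(5, Pow(-29, Rational(1, 2)))) = Add(3, Mul(5, Mul(I, Pow(29, Rational(1, 2))))) = Add(3, Mul(5, I, Pow(29, Rational(1, 2))))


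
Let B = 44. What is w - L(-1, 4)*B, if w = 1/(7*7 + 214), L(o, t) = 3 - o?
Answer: -46287/263 ≈ -176.00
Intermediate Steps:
w = 1/263 (w = 1/(49 + 214) = 1/263 ≈ 0.0038023)
w - L(-1, 4)*B = 1/263 - (3 - 1*(-1))*44 = 1/263 - (3 + 1)*44 = 1/263 - 4*44 = 1/263 - 1*176 = 1/263 - 176 = -46287/263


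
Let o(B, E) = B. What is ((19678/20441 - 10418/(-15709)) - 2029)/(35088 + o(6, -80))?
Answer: -217001794787/3756317511962 ≈ -0.057770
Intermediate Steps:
((19678/20441 - 10418/(-15709)) - 2029)/(35088 + o(6, -80)) = ((19678/20441 - 10418/(-15709)) - 2029)/(35088 + 6) = ((19678*(1/20441) - 10418*(-1/15709)) - 2029)/35094 = ((19678/20441 + 10418/15709) - 2029)*(1/35094) = (522076040/321107669 - 2029)*(1/35094) = -651005384361/321107669*1/35094 = -217001794787/3756317511962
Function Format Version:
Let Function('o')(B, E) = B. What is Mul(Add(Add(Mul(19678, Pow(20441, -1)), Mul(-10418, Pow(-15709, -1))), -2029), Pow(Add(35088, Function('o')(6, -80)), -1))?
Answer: Rational(-217001794787, 3756317511962) ≈ -0.057770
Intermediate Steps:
Mul(Add(Add(Mul(19678, Pow(20441, -1)), Mul(-10418, Pow(-15709, -1))), -2029), Pow(Add(35088, Function('o')(6, -80)), -1)) = Mul(Add(Add(Mul(19678, Pow(20441, -1)), Mul(-10418, Pow(-15709, -1))), -2029), Pow(Add(35088, 6), -1)) = Mul(Add(Add(Mul(19678, Rational(1, 20441)), Mul(-10418, Rational(-1, 15709))), -2029), Pow(35094, -1)) = Mul(Add(Add(Rational(19678, 20441), Rational(10418, 15709)), -2029), Rational(1, 35094)) = Mul(Add(Rational(522076040, 321107669), -2029), Rational(1, 35094)) = Mul(Rational(-651005384361, 321107669), Rational(1, 35094)) = Rational(-217001794787, 3756317511962)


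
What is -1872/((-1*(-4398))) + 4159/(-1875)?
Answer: -3633547/1374375 ≈ -2.6438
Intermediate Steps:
-1872/((-1*(-4398))) + 4159/(-1875) = -1872/4398 + 4159*(-1/1875) = -1872*1/4398 - 4159/1875 = -312/733 - 4159/1875 = -3633547/1374375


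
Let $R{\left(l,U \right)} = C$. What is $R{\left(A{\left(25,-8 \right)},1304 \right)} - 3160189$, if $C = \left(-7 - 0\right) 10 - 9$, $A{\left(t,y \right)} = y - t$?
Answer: $-3160268$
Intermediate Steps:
$C = -79$ ($C = \left(-7 + 0\right) 10 - 9 = \left(-7\right) 10 - 9 = -70 - 9 = -79$)
$R{\left(l,U \right)} = -79$
$R{\left(A{\left(25,-8 \right)},1304 \right)} - 3160189 = -79 - 3160189 = -3160268$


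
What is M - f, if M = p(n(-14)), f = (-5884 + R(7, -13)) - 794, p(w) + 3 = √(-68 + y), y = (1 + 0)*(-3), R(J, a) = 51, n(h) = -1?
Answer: 6624 + I*√71 ≈ 6624.0 + 8.4261*I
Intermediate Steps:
y = -3 (y = 1*(-3) = -3)
p(w) = -3 + I*√71 (p(w) = -3 + √(-68 - 3) = -3 + √(-71) = -3 + I*√71)
f = -6627 (f = (-5884 + 51) - 794 = -5833 - 794 = -6627)
M = -3 + I*√71 ≈ -3.0 + 8.4261*I
M - f = (-3 + I*√71) - 1*(-6627) = (-3 + I*√71) + 6627 = 6624 + I*√71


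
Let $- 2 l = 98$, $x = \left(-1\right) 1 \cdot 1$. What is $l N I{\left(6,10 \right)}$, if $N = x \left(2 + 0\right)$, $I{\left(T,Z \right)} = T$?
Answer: $588$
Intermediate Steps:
$x = -1$ ($x = \left(-1\right) 1 = -1$)
$l = -49$ ($l = \left(- \frac{1}{2}\right) 98 = -49$)
$N = -2$ ($N = - (2 + 0) = \left(-1\right) 2 = -2$)
$l N I{\left(6,10 \right)} = \left(-49\right) \left(-2\right) 6 = 98 \cdot 6 = 588$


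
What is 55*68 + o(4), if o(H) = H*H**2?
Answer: 3804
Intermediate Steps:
o(H) = H**3
55*68 + o(4) = 55*68 + 4**3 = 3740 + 64 = 3804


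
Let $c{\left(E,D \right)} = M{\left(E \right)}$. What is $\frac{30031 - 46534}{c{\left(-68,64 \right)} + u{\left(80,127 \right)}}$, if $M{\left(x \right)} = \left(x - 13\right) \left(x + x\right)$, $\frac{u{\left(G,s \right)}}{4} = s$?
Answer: $- \frac{16503}{11524} \approx -1.4321$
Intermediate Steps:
$u{\left(G,s \right)} = 4 s$
$M{\left(x \right)} = 2 x \left(-13 + x\right)$ ($M{\left(x \right)} = \left(-13 + x\right) 2 x = 2 x \left(-13 + x\right)$)
$c{\left(E,D \right)} = 2 E \left(-13 + E\right)$
$\frac{30031 - 46534}{c{\left(-68,64 \right)} + u{\left(80,127 \right)}} = \frac{30031 - 46534}{2 \left(-68\right) \left(-13 - 68\right) + 4 \cdot 127} = - \frac{16503}{2 \left(-68\right) \left(-81\right) + 508} = - \frac{16503}{11016 + 508} = - \frac{16503}{11524}$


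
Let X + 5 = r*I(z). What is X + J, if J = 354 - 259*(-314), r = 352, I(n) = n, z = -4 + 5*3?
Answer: 85547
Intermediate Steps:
z = 11 (z = -4 + 15 = 11)
X = 3867 (X = -5 + 352*11 = -5 + 3872 = 3867)
J = 81680 (J = 354 + 81326 = 81680)
X + J = 3867 + 81680 = 85547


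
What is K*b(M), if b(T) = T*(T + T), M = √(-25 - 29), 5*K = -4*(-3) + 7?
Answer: -2052/5 ≈ -410.40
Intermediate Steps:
K = 19/5 (K = (-4*(-3) + 7)/5 = (12 + 7)/5 = (⅕)*19 = 19/5 ≈ 3.8000)
M = 3*I*√6 (M = √(-54) = 3*I*√6 ≈ 7.3485*I)
b(T) = 2*T² (b(T) = T*(2*T) = 2*T²)
K*b(M) = 19*(2*(3*I*√6)²)/5 = 19*(2*(-54))/5 = (19/5)*(-108) = -2052/5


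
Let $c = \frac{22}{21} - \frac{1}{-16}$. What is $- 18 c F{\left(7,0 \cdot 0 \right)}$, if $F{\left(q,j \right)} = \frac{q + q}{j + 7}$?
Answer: $- \frac{1119}{28} \approx -39.964$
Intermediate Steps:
$F{\left(q,j \right)} = \frac{2 q}{7 + j}$
$c = \frac{373}{336}$ ($c = 22 \cdot \frac{1}{21} - - \frac{1}{16} = \frac{22}{21} + \frac{1}{16} = \frac{373}{336} \approx 1.1101$)
$- 18 c F{\left(7,0 \cdot 0 \right)} = \left(-18\right) \frac{373}{336} \cdot 2 \cdot 7 \frac{1}{7 + 0 \cdot 0} = - \frac{1119 \cdot 2 \cdot 7 \frac{1}{7 + 0}}{56} = - \frac{1119 \cdot 2 \cdot 7 \cdot \frac{1}{7}}{56} = \left(- \frac{1119}{56}\right) 2 = - \frac{1119}{28}$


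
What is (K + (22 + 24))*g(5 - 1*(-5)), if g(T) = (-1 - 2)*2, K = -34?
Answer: -72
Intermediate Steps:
g(T) = -6 (g(T) = -3*2 = -6)
(K + (22 + 24))*g(5 - 1*(-5)) = (-34 + (22 + 24))*(-6) = (-34 + 46)*(-6) = 12*(-6) = -72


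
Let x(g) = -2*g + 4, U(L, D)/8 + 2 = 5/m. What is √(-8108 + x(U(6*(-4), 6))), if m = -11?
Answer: 2*I*√243958/11 ≈ 89.804*I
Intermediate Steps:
U(L, D) = -216/11 (U(L, D) = -16 + 8*(5/(-11)) = -16 + 8*(5*(-1/11)) = -16 + 8*(-5/11) = -16 - 40/11 = -216/11)
x(g) = 4 - 2*g
√(-8108 + x(U(6*(-4), 6))) = √(-8108 + (4 - 2*(-216/11))) = √(-8108 + (4 + 432/11)) = √(-8108 + 476/11) = √(-88712/11) = 2*I*√243958/11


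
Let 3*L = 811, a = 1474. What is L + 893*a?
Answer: 3949657/3 ≈ 1.3166e+6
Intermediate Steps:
L = 811/3 (L = (⅓)*811 = 811/3 ≈ 270.33)
L + 893*a = 811/3 + 893*1474 = 811/3 + 1316282 = 3949657/3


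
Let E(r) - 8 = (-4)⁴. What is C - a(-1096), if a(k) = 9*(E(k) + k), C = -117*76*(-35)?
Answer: 318708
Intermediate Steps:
E(r) = 264 (E(r) = 8 + (-4)⁴ = 8 + 256 = 264)
C = 311220 (C = -8892*(-35) = 311220)
a(k) = 2376 + 9*k (a(k) = 9*(264 + k) = 2376 + 9*k)
C - a(-1096) = 311220 - (2376 + 9*(-1096)) = 311220 - (2376 - 9864) = 311220 - 1*(-7488) = 311220 + 7488 = 318708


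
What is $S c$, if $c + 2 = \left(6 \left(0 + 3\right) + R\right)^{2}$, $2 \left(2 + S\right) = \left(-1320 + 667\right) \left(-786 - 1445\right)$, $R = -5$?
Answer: $\frac{243292113}{2} \approx 1.2165 \cdot 10^{8}$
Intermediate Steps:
$S = \frac{1456839}{2}$ ($S = -2 + \frac{\left(-1320 + 667\right) \left(-786 - 1445\right)}{2} = -2 + \frac{\left(-653\right) \left(-2231\right)}{2} = -2 + \frac{1}{2} \cdot 1456843 = -2 + \frac{1456843}{2} = \frac{1456839}{2} \approx 7.2842 \cdot 10^{5}$)
$c = 167$ ($c = -2 + \left(6 \left(0 + 3\right) - 5\right)^{2} = -2 + \left(6 \cdot 3 - 5\right)^{2} = -2 + \left(18 - 5\right)^{2} = -2 + 13^{2} = -2 + 169 = 167$)
$S c = \frac{1456839}{2} \cdot 167 = \frac{243292113}{2}$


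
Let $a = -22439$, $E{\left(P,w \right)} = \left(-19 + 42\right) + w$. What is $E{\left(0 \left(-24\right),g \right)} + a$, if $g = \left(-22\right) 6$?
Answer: $-22548$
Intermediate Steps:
$g = -132$
$E{\left(P,w \right)} = 23 + w$
$E{\left(0 \left(-24\right),g \right)} + a = \left(23 - 132\right) - 22439 = -109 - 22439 = -22548$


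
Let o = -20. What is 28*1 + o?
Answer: 8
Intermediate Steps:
28*1 + o = 28*1 - 20 = 28 - 20 = 8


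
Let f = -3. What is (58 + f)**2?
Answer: 3025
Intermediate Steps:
(58 + f)**2 = (58 - 3)**2 = 55**2 = 3025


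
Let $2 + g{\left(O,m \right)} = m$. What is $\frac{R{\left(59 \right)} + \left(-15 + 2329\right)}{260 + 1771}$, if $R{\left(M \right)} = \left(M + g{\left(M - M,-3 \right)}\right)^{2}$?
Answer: $\frac{5230}{2031} \approx 2.5751$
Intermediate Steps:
$g{\left(O,m \right)} = -2 + m$
$R{\left(M \right)} = \left(-5 + M\right)^{2}$ ($R{\left(M \right)} = \left(M - 5\right)^{2} = \left(-5 + M\right)^{2}$)
$\frac{R{\left(59 \right)} + \left(-15 + 2329\right)}{260 + 1771} = \frac{\left(-5 + 59\right)^{2} + \left(-15 + 2329\right)}{260 + 1771} = \frac{54^{2} + 2314}{2031} = \left(2916 + 2314\right) \frac{1}{2031} = 5230 \cdot \frac{1}{2031} = \frac{5230}{2031}$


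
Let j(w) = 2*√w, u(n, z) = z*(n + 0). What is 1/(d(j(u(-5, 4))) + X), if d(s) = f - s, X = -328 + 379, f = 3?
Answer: 27/1498 + I*√5/749 ≈ 0.018024 + 0.0029854*I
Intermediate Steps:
u(n, z) = n*z (u(n, z) = z*n = n*z)
X = 51
d(s) = 3 - s
1/(d(j(u(-5, 4))) + X) = 1/((3 - 2*√(-5*4)) + 51) = 1/((3 - 2*√(-20)) + 51) = 1/((3 - 2*2*I*√5) + 51) = 1/((3 - 4*I*√5) + 51) = 1/(54 - 4*I*√5)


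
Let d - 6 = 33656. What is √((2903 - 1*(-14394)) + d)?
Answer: √50959 ≈ 225.74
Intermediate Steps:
d = 33662 (d = 6 + 33656 = 33662)
√((2903 - 1*(-14394)) + d) = √((2903 - 1*(-14394)) + 33662) = √((2903 + 14394) + 33662) = √(17297 + 33662) = √50959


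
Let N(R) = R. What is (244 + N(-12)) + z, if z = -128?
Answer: 104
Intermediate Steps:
(244 + N(-12)) + z = (244 - 12) - 128 = 232 - 128 = 104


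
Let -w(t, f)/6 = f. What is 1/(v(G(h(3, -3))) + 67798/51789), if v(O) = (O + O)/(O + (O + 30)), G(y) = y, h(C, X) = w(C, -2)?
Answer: 155367/272446 ≈ 0.57027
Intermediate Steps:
w(t, f) = -6*f
h(C, X) = 12 (h(C, X) = -6*(-2) = 12)
v(O) = 2*O/(30 + 2*O) (v(O) = (2*O)/(O + (30 + O)) = (2*O)/(30 + 2*O) = 2*O/(30 + 2*O))
1/(v(G(h(3, -3))) + 67798/51789) = 1/(12/(15 + 12) + 67798/51789) = 1/(12/27 + 67798*(1/51789)) = 1/(12*(1/27) + 67798/51789) = 1/(4/9 + 67798/51789) = 1/(272446/155367) = 155367/272446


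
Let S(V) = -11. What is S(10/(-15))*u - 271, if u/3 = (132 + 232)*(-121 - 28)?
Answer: 1789517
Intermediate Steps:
u = -162708 (u = 3*((132 + 232)*(-121 - 28)) = 3*(364*(-149)) = 3*(-54236) = -162708)
S(10/(-15))*u - 271 = -11*(-162708) - 271 = 1789788 - 271 = 1789517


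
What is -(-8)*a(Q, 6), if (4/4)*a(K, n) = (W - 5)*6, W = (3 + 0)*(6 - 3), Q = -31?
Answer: 192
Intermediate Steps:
W = 9 (W = 3*3 = 9)
a(K, n) = 24 (a(K, n) = (9 - 5)*6 = 4*6 = 24)
-(-8)*a(Q, 6) = -(-8)*24 = -1*(-192) = 192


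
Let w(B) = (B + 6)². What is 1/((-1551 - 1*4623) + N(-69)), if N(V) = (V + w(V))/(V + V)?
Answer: -23/142652 ≈ -0.00016123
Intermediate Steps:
w(B) = (6 + B)²
N(V) = (V + (6 + V)²)/(2*V) (N(V) = (V + (6 + V)²)/(V + V) = (V + (6 + V)²)/((2*V)) = (V + (6 + V)²)*(1/(2*V)) = (V + (6 + V)²)/(2*V))
1/((-1551 - 1*4623) + N(-69)) = 1/((-1551 - 1*4623) + (½)*(-69 + (6 - 69)²)/(-69)) = 1/((-1551 - 4623) + (½)*(-1/69)*(-69 + (-63)²)) = 1/(-6174 + (½)*(-1/69)*(-69 + 3969)) = 1/(-6174 + (½)*(-1/69)*3900) = 1/(-6174 - 650/23) = 1/(-142652/23) = -23/142652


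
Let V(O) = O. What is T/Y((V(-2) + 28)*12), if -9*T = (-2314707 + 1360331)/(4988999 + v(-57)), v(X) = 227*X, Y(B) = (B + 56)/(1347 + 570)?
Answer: 25410261/228898760 ≈ 0.11101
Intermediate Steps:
Y(B) = 56/1917 + B/1917 (Y(B) = (56 + B)/1917 = (56 + B)*(1/1917) = 56/1917 + B/1917)
T = 238594/11196135 (T = -(-2314707 + 1360331)/(9*(4988999 + 227*(-57))) = -(-954376)/(9*(4988999 - 12939)) = -(-954376)/(9*4976060) = -⅑*(-238594/1244015) = 238594/11196135 ≈ 0.021310)
T/Y((V(-2) + 28)*12) = 238594/(11196135*(56/1917 + ((-2 + 28)*12)/1917)) = 238594/(11196135*(56/1917 + (26*12)/1917)) = 238594/(11196135*(56/1917 + (1/1917)*312)) = 238594/(11196135*(56/1917 + 104/639)) = 238594/(11196135*(368/1917)) = (238594/11196135)*(1917/368) = 25410261/228898760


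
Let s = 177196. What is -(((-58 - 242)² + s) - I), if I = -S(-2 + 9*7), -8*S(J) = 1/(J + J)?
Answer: -260783295/976 ≈ -2.6720e+5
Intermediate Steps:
S(J) = -1/(16*J) (S(J) = -1/(8*(J + J)) = -1/(2*J)/8 = -1/(16*J))
I = 1/976 (I = -(-1)/(16*(-2 + 9*7)) = -(-1)/(16*(-2 + 63)) = -(-1)/(16*61) = -1*(-1/976) = 1/976 ≈ 0.0010246)
-(((-58 - 242)² + s) - I) = -(((-58 - 242)² + 177196) - 1*1/976) = -(((-300)² + 177196) - 1/976) = -((90000 + 177196) - 1/976) = -(267196 - 1/976) = -1*260783295/976 = -260783295/976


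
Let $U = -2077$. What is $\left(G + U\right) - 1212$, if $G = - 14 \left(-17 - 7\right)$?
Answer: $-2953$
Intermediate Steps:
$G = 336$ ($G = \left(-14\right) \left(-24\right) = 336$)
$\left(G + U\right) - 1212 = \left(336 - 2077\right) - 1212 = -1741 - 1212 = -2953$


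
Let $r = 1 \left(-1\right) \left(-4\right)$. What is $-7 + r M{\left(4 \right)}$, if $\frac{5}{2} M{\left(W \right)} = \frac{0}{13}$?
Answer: $-7$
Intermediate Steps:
$M{\left(W \right)} = 0$ ($M{\left(W \right)} = \frac{2 \cdot \frac{0}{13}}{5} = \frac{2 \cdot 0 \cdot \frac{1}{13}}{5} = \frac{2}{5} \cdot 0 = 0$)
$r = 4$ ($r = \left(-1\right) \left(-4\right) = 4$)
$-7 + r M{\left(4 \right)} = -7 + 4 \cdot 0 = -7 + 0 = -7$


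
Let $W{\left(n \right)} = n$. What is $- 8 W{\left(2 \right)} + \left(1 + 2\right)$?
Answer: $-13$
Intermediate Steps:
$- 8 W{\left(2 \right)} + \left(1 + 2\right) = \left(-8\right) 2 + \left(1 + 2\right) = -16 + 3 = -13$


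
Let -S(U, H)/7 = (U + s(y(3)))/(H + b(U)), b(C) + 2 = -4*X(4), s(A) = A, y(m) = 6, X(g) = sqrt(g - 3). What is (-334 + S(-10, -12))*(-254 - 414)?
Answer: 2017360/9 ≈ 2.2415e+5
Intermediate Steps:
X(g) = sqrt(-3 + g)
b(C) = -6 (b(C) = -2 - 4*sqrt(-3 + 4) = -2 - 4*sqrt(1) = -2 - 4*1 = -2 - 4 = -6)
S(U, H) = -7*(6 + U)/(-6 + H) (S(U, H) = -7*(U + 6)/(H - 6) = -7*(6 + U)/(-6 + H))
(-334 + S(-10, -12))*(-254 - 414) = (-334 + 7*(6 - 10)/(6 - 1*(-12)))*(-254 - 414) = (-334 + 7*(-4)/(6 + 12))*(-668) = (-334 + 7*(-4)/18)*(-668) = (-334 + 7*(1/18)*(-4))*(-668) = (-334 - 14/9)*(-668) = -3020/9*(-668) = 2017360/9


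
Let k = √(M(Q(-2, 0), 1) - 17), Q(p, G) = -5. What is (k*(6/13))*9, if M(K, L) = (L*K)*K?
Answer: 108*√2/13 ≈ 11.749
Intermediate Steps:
M(K, L) = L*K² (M(K, L) = (K*L)*K = L*K²)
k = 2*√2 (k = √(1*(-5)² - 17) = √(1*25 - 17) = √(25 - 17) = √8 = 2*√2 ≈ 2.8284)
(k*(6/13))*9 = ((2*√2)*(6/13))*9 = (12*√2/13)*9 = 108*√2/13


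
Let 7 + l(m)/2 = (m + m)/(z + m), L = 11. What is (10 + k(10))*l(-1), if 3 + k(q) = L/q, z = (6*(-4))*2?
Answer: -27621/245 ≈ -112.74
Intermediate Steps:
z = -48 (z = -24*2 = -48)
l(m) = -14 + 4*m/(-48 + m) (l(m) = -14 + 2*((m + m)/(-48 + m)) = -14 + 2*((2*m)/(-48 + m)) = -14 + 2*(2*m/(-48 + m)) = -14 + 4*m/(-48 + m))
k(q) = -3 + 11/q
(10 + k(10))*l(-1) = (10 + (-3 + 11/10))*(2*(336 - 5*(-1))/(-48 - 1)) = (10 + (-3 + 11*(1/10)))*(2*(336 + 5)/(-49)) = (10 + (-3 + 11/10))*(2*(-1/49)*341) = (10 - 19/10)*(-682/49) = (81/10)*(-682/49) = -27621/245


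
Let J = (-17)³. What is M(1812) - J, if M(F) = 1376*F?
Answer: 2498225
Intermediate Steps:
J = -4913
M(1812) - J = 1376*1812 - 1*(-4913) = 2493312 + 4913 = 2498225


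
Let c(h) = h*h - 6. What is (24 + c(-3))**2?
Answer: 729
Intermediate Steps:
c(h) = -6 + h**2 (c(h) = h**2 - 6 = -6 + h**2)
(24 + c(-3))**2 = (24 + (-6 + (-3)**2))**2 = (24 + (-6 + 9))**2 = (24 + 3)**2 = 27**2 = 729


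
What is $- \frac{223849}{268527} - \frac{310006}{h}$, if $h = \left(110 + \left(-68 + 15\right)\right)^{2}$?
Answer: $- \frac{1473197659}{15306039} \approx -96.249$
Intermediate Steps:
$h = 3249$ ($h = \left(110 - 53\right)^{2} = 57^{2} = 3249$)
$- \frac{223849}{268527} - \frac{310006}{h} = - \frac{223849}{268527} - \frac{310006}{3249} = - \frac{1473197659}{15306039}$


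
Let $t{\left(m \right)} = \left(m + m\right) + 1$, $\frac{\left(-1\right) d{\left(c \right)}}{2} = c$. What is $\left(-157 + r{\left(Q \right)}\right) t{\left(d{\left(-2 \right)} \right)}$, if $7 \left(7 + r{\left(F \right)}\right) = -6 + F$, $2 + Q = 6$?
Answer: $- \frac{10350}{7} \approx -1478.6$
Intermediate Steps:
$Q = 4$ ($Q = -2 + 6 = 4$)
$d{\left(c \right)} = - 2 c$
$t{\left(m \right)} = 1 + 2 m$ ($t{\left(m \right)} = 2 m + 1 = 1 + 2 m$)
$r{\left(F \right)} = - \frac{55}{7} + \frac{F}{7}$ ($r{\left(F \right)} = -7 + \frac{-6 + F}{7} = -7 + \left(- \frac{6}{7} + \frac{F}{7}\right) = - \frac{55}{7} + \frac{F}{7}$)
$\left(-157 + r{\left(Q \right)}\right) t{\left(d{\left(-2 \right)} \right)} = \left(-157 + \left(- \frac{55}{7} + \frac{1}{7} \cdot 4\right)\right) \left(1 + 2 \left(\left(-2\right) \left(-2\right)\right)\right) = \left(-157 + \left(- \frac{55}{7} + \frac{4}{7}\right)\right) \left(1 + 2 \cdot 4\right) = \left(-157 - \frac{51}{7}\right) \left(1 + 8\right) = \left(- \frac{1150}{7}\right) 9 = - \frac{10350}{7}$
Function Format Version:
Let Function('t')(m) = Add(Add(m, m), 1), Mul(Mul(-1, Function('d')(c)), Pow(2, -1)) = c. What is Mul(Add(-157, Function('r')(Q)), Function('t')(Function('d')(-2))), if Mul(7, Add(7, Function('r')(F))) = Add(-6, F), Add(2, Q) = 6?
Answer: Rational(-10350, 7) ≈ -1478.6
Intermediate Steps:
Q = 4 (Q = Add(-2, 6) = 4)
Function('d')(c) = Mul(-2, c)
Function('t')(m) = Add(1, Mul(2, m)) (Function('t')(m) = Add(Mul(2, m), 1) = Add(1, Mul(2, m)))
Function('r')(F) = Add(Rational(-55, 7), Mul(Rational(1, 7), F)) (Function('r')(F) = Add(-7, Mul(Rational(1, 7), Add(-6, F))) = Add(-7, Add(Rational(-6, 7), Mul(Rational(1, 7), F))) = Add(Rational(-55, 7), Mul(Rational(1, 7), F)))
Mul(Add(-157, Function('r')(Q)), Function('t')(Function('d')(-2))) = Mul(Add(-157, Add(Rational(-55, 7), Mul(Rational(1, 7), 4))), Add(1, Mul(2, Mul(-2, -2)))) = Mul(Add(-157, Add(Rational(-55, 7), Rational(4, 7))), Add(1, Mul(2, 4))) = Mul(Add(-157, Rational(-51, 7)), Add(1, 8)) = Mul(Rational(-1150, 7), 9) = Rational(-10350, 7)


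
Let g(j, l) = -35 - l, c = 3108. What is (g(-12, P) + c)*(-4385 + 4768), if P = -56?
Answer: 1198407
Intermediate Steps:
(g(-12, P) + c)*(-4385 + 4768) = ((-35 - 1*(-56)) + 3108)*(-4385 + 4768) = ((-35 + 56) + 3108)*383 = (21 + 3108)*383 = 3129*383 = 1198407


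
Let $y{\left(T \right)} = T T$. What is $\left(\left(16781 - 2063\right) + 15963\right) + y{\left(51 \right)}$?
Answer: $33282$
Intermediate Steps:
$y{\left(T \right)} = T^{2}$
$\left(\left(16781 - 2063\right) + 15963\right) + y{\left(51 \right)} = \left(\left(16781 - 2063\right) + 15963\right) + 51^{2} = \left(14718 + 15963\right) + 2601 = 30681 + 2601 = 33282$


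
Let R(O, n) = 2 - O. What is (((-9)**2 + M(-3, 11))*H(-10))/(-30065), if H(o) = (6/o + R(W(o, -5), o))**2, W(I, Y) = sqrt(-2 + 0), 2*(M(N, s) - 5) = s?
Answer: 183/1503250 + 183*I*sqrt(2)/21475 ≈ 0.00012174 + 0.012051*I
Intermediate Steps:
M(N, s) = 5 + s/2
W(I, Y) = I*sqrt(2) (W(I, Y) = sqrt(-2) = I*sqrt(2))
H(o) = (2 + 6/o - I*sqrt(2))**2 (H(o) = (6/o + (2 - I*sqrt(2)))**2 = (2 + 6/o - I*sqrt(2))**2)
(((-9)**2 + M(-3, 11))*H(-10))/(-30065) = (((-9)**2 + (5 + (1/2)*11))*((6 - 10*(2 - I*sqrt(2)))**2/(-10)**2))/(-30065) = ((81 + (5 + 11/2))*((6 + (-20 + 10*I*sqrt(2)))**2/100))*(-1/30065) = ((81 + 21/2)*((-14 + 10*I*sqrt(2))**2/100))*(-1/30065) = (183*((-14 + 10*I*sqrt(2))**2/100)/2)*(-1/30065) = (183*(-14 + 10*I*sqrt(2))**2/200)*(-1/30065) = -183*(-14 + 10*I*sqrt(2))**2/6013000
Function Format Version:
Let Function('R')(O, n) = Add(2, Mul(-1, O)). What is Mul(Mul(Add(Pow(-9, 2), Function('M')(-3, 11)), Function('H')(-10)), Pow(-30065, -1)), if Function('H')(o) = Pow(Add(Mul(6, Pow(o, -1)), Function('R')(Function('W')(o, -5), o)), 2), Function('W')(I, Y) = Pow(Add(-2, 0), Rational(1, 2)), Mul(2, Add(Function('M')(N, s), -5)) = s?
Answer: Add(Rational(183, 1503250), Mul(Rational(183, 21475), I, Pow(2, Rational(1, 2)))) ≈ Add(0.00012174, Mul(0.012051, I))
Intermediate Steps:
Function('M')(N, s) = Add(5, Mul(Rational(1, 2), s))
Function('W')(I, Y) = Mul(I, Pow(2, Rational(1, 2))) (Function('W')(I, Y) = Pow(-2, Rational(1, 2)) = Mul(I, Pow(2, Rational(1, 2))))
Function('H')(o) = Pow(Add(2, Mul(6, Pow(o, -1)), Mul(-1, I, Pow(2, Rational(1, 2)))), 2) (Function('H')(o) = Pow(Add(Mul(6, Pow(o, -1)), Add(2, Mul(-1, Mul(I, Pow(2, Rational(1, 2)))))), 2) = Pow(Add(Mul(6, Pow(o, -1)), Add(2, Mul(-1, I, Pow(2, Rational(1, 2))))), 2) = Pow(Add(2, Mul(6, Pow(o, -1)), Mul(-1, I, Pow(2, Rational(1, 2)))), 2))
Mul(Mul(Add(Pow(-9, 2), Function('M')(-3, 11)), Function('H')(-10)), Pow(-30065, -1)) = Mul(Mul(Add(Pow(-9, 2), Add(5, Mul(Rational(1, 2), 11))), Mul(Pow(-10, -2), Pow(Add(6, Mul(-10, Add(2, Mul(-1, I, Pow(2, Rational(1, 2)))))), 2))), Pow(-30065, -1)) = Mul(Mul(Add(81, Add(5, Rational(11, 2))), Mul(Rational(1, 100), Pow(Add(6, Add(-20, Mul(10, I, Pow(2, Rational(1, 2))))), 2))), Rational(-1, 30065)) = Mul(Mul(Add(81, Rational(21, 2)), Mul(Rational(1, 100), Pow(Add(-14, Mul(10, I, Pow(2, Rational(1, 2)))), 2))), Rational(-1, 30065)) = Mul(Mul(Rational(183, 2), Mul(Rational(1, 100), Pow(Add(-14, Mul(10, I, Pow(2, Rational(1, 2)))), 2))), Rational(-1, 30065)) = Mul(Mul(Rational(183, 200), Pow(Add(-14, Mul(10, I, Pow(2, Rational(1, 2)))), 2)), Rational(-1, 30065)) = Mul(Rational(-183, 6013000), Pow(Add(-14, Mul(10, I, Pow(2, Rational(1, 2)))), 2))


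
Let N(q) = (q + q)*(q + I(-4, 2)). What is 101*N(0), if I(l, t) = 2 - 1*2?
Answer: 0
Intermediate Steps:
I(l, t) = 0 (I(l, t) = 2 - 2 = 0)
N(q) = 2*q² (N(q) = (q + q)*(q + 0) = (2*q)*q = 2*q²)
101*N(0) = 101*(2*0²) = 101*(2*0) = 101*0 = 0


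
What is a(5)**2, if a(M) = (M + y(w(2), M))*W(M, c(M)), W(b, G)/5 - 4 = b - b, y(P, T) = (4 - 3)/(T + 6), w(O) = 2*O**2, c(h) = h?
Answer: 1254400/121 ≈ 10367.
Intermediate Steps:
y(P, T) = 1/(6 + T)
W(b, G) = 20 (W(b, G) = 20 + 5*(b - b) = 20 + 5*0 = 20 + 0 = 20)
a(M) = 20*M + 20/(6 + M) (a(M) = (M + 1/(6 + M))*20 = 20*M + 20/(6 + M))
a(5)**2 = (20*(1 + 5*(6 + 5))/(6 + 5))**2 = (20*(1 + 5*11)/11)**2 = (20*(1/11)*(1 + 55))**2 = (20*(1/11)*56)**2 = (1120/11)**2 = 1254400/121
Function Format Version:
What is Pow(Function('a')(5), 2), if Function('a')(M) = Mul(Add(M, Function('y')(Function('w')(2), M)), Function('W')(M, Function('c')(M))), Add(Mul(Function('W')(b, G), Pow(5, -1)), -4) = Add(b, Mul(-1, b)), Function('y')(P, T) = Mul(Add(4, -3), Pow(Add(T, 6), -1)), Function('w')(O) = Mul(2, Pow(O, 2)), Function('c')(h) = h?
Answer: Rational(1254400, 121) ≈ 10367.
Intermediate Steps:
Function('y')(P, T) = Pow(Add(6, T), -1) (Function('y')(P, T) = Mul(1, Pow(Add(6, T), -1)) = Pow(Add(6, T), -1))
Function('W')(b, G) = 20 (Function('W')(b, G) = Add(20, Mul(5, Add(b, Mul(-1, b)))) = Add(20, Mul(5, 0)) = Add(20, 0) = 20)
Function('a')(M) = Add(Mul(20, M), Mul(20, Pow(Add(6, M), -1))) (Function('a')(M) = Mul(Add(M, Pow(Add(6, M), -1)), 20) = Add(Mul(20, M), Mul(20, Pow(Add(6, M), -1))))
Pow(Function('a')(5), 2) = Pow(Mul(20, Pow(Add(6, 5), -1), Add(1, Mul(5, Add(6, 5)))), 2) = Pow(Mul(20, Pow(11, -1), Add(1, Mul(5, 11))), 2) = Pow(Mul(20, Rational(1, 11), Add(1, 55)), 2) = Pow(Mul(20, Rational(1, 11), 56), 2) = Pow(Rational(1120, 11), 2) = Rational(1254400, 121)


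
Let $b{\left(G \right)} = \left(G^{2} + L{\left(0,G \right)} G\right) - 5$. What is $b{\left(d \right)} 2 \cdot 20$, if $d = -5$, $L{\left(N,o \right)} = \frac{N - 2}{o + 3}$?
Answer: $600$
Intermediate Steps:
$L{\left(N,o \right)} = \frac{-2 + N}{3 + o}$
$b{\left(G \right)} = -5 + G^{2} - \frac{2 G}{3 + G}$ ($b{\left(G \right)} = \left(G^{2} + \frac{-2 + 0}{3 + G} G\right) - 5 = \left(G^{2} + \frac{1}{3 + G} \left(-2\right) G\right) - 5 = \left(G^{2} + - \frac{2}{3 + G} G\right) - 5 = \left(G^{2} - \frac{2 G}{3 + G}\right) - 5 = -5 + G^{2} - \frac{2 G}{3 + G}$)
$b{\left(d \right)} 2 \cdot 20 = \frac{\left(-2\right) \left(-5\right) + \left(-5 + \left(-5\right)^{2}\right) \left(3 - 5\right)}{3 - 5} \cdot 2 \cdot 20 = \frac{10 + \left(-5 + 25\right) \left(-2\right)}{-2} \cdot 2 \cdot 20 = - \frac{10 + 20 \left(-2\right)}{2} \cdot 2 \cdot 20 = - \frac{10 - 40}{2} \cdot 2 \cdot 20 = \left(- \frac{1}{2}\right) \left(-30\right) 2 \cdot 20 = 15 \cdot 2 \cdot 20 = 30 \cdot 20 = 600$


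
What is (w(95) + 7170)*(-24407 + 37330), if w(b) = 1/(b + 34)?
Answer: 11952883313/129 ≈ 9.2658e+7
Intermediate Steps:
w(b) = 1/(34 + b)
(w(95) + 7170)*(-24407 + 37330) = (1/(34 + 95) + 7170)*(-24407 + 37330) = (1/129 + 7170)*12923 = (924931/129)*12923 = 11952883313/129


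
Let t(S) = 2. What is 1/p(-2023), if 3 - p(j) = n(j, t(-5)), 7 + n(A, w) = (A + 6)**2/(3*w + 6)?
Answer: -12/4068169 ≈ -2.9497e-6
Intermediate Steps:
n(A, w) = -7 + (6 + A)**2/(6 + 3*w) (n(A, w) = -7 + (A + 6)**2/(3*w + 6) = -7 + (6 + A)**2/(6 + 3*w))
p(j) = 10 - (6 + j)**2/12 (p(j) = 3 - (-42 + (6 + j)**2 - 21*2)/(3*(2 + 2)) = 3 - (-42 + (6 + j)**2 - 42)/(3*4) = 3 - (-84 + (6 + j)**2)/(3*4) = 3 - (-7 + (6 + j)**2/12) = 3 + (7 - (6 + j)**2/12) = 10 - (6 + j)**2/12)
1/p(-2023) = 1/(10 - (6 - 2023)**2/12) = 1/(10 - 1/12*(-2017)**2) = 1/(10 - 1/12*4068289) = 1/(10 - 4068289/12) = 1/(-4068169/12) = -12/4068169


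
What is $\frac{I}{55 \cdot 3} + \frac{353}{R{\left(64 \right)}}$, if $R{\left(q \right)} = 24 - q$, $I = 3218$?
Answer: $\frac{2819}{264} \approx 10.678$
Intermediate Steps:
$\frac{I}{55 \cdot 3} + \frac{353}{R{\left(64 \right)}} = \frac{3218}{55 \cdot 3} + \frac{353}{24 - 64} = \frac{3218}{165} + \frac{353}{24 - 64} = 3218 \cdot \frac{1}{165} + \frac{353}{-40} = \frac{3218}{165} + 353 \left(- \frac{1}{40}\right) = \frac{3218}{165} - \frac{353}{40} = \frac{2819}{264}$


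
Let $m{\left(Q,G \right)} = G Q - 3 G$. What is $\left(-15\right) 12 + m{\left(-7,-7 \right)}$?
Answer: $-110$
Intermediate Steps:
$m{\left(Q,G \right)} = - 3 G + G Q$
$\left(-15\right) 12 + m{\left(-7,-7 \right)} = \left(-15\right) 12 - 7 \left(-3 - 7\right) = -180 - -70 = -180 + 70 = -110$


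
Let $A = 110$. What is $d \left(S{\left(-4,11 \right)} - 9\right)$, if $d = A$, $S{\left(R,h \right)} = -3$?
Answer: $-1320$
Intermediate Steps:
$d = 110$
$d \left(S{\left(-4,11 \right)} - 9\right) = 110 \left(-3 - 9\right) = 110 \left(-12\right) = -1320$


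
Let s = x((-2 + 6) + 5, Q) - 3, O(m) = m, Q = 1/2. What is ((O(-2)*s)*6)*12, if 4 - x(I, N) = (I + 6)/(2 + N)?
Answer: 720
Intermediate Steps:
Q = ½ ≈ 0.50000
x(I, N) = 4 - (6 + I)/(2 + N) (x(I, N) = 4 - (I + 6)/(2 + N) = 4 - (6 + I)/(2 + N))
s = -5 (s = (2 - ((-2 + 6) + 5) + 4*(½))/(2 + ½) - 3 = (2 - (4 + 5) + 2)/(5/2) - 3 = 2*(2 - 1*9 + 2)/5 - 3 = 2*(2 - 9 + 2)/5 - 3 = (⅖)*(-5) - 3 = -2 - 3 = -5)
((O(-2)*s)*6)*12 = (-2*(-5)*6)*12 = (10*6)*12 = 60*12 = 720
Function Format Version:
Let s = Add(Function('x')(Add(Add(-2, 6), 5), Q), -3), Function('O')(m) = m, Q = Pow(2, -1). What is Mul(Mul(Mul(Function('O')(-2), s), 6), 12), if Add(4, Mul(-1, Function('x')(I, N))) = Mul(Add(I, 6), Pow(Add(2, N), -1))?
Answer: 720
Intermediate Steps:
Q = Rational(1, 2) ≈ 0.50000
Function('x')(I, N) = Add(4, Mul(-1, Pow(Add(2, N), -1), Add(6, I))) (Function('x')(I, N) = Add(4, Mul(-1, Mul(Add(I, 6), Pow(Add(2, N), -1)))) = Add(4, Mul(-1, Mul(Add(6, I), Pow(Add(2, N), -1)))) = Add(4, Mul(-1, Mul(Pow(Add(2, N), -1), Add(6, I)))) = Add(4, Mul(-1, Pow(Add(2, N), -1), Add(6, I))))
s = -5 (s = Add(Mul(Pow(Add(2, Rational(1, 2)), -1), Add(2, Mul(-1, Add(Add(-2, 6), 5)), Mul(4, Rational(1, 2)))), -3) = Add(Mul(Pow(Rational(5, 2), -1), Add(2, Mul(-1, Add(4, 5)), 2)), -3) = Add(Mul(Rational(2, 5), Add(2, Mul(-1, 9), 2)), -3) = Add(Mul(Rational(2, 5), Add(2, -9, 2)), -3) = Add(Mul(Rational(2, 5), -5), -3) = Add(-2, -3) = -5)
Mul(Mul(Mul(Function('O')(-2), s), 6), 12) = Mul(Mul(Mul(-2, -5), 6), 12) = Mul(Mul(10, 6), 12) = Mul(60, 12) = 720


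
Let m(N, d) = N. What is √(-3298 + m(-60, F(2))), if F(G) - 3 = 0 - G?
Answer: I*√3358 ≈ 57.948*I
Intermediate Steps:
F(G) = 3 - G (F(G) = 3 + (0 - G) = 3 - G)
√(-3298 + m(-60, F(2))) = √(-3298 - 60) = √(-3358) = I*√3358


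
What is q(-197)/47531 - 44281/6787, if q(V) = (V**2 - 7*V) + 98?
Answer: -166481739/29326627 ≈ -5.6768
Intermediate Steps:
q(V) = 98 + V**2 - 7*V
q(-197)/47531 - 44281/6787 = (98 + (-197)**2 - 7*(-197))/47531 - 44281/6787 = (98 + 38809 + 1379)*(1/47531) - 44281*1/6787 = 40286*(1/47531) - 44281/6787 = 40286/47531 - 44281/6787 = -166481739/29326627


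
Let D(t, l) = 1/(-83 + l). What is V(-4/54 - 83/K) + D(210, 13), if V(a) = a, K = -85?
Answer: 5707/6426 ≈ 0.88811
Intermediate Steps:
V(-4/54 - 83/K) + D(210, 13) = (-4/54 - 83/(-85)) + 1/(-83 + 13) = (-4*1/54 - 83*(-1/85)) + 1/(-70) = (-2/27 + 83/85) - 1/70 = 2071/2295 - 1/70 = 5707/6426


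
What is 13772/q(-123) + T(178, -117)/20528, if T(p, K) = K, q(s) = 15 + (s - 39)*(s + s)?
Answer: 278047177/818389776 ≈ 0.33975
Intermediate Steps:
q(s) = 15 + 2*s*(-39 + s) (q(s) = 15 + (-39 + s)*(2*s) = 15 + 2*s*(-39 + s))
13772/q(-123) + T(178, -117)/20528 = 13772/(15 - 78*(-123) + 2*(-123)²) - 117/20528 = 13772/(15 + 9594 + 2*15129) - 117*1/20528 = 13772/(15 + 9594 + 30258) - 117/20528 = 13772/39867 - 117/20528 = 278047177/818389776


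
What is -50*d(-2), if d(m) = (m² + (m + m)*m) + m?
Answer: -500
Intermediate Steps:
d(m) = m + 3*m² (d(m) = (m² + (2*m)*m) + m = (m² + 2*m²) + m = 3*m² + m = m + 3*m²)
-50*d(-2) = -(-100)*(1 + 3*(-2)) = -(-100)*(1 - 6) = -(-100)*(-5) = -50*10 = -500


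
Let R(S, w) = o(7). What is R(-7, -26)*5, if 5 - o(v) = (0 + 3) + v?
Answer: -25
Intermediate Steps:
o(v) = 2 - v (o(v) = 5 - ((0 + 3) + v) = 5 - (3 + v) = 5 + (-3 - v) = 2 - v)
R(S, w) = -5 (R(S, w) = 2 - 1*7 = 2 - 7 = -5)
R(-7, -26)*5 = -5*5 = -25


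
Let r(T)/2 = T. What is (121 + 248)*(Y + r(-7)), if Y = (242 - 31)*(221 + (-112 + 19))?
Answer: 9960786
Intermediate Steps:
r(T) = 2*T
Y = 27008 (Y = 211*(221 - 93) = 211*128 = 27008)
(121 + 248)*(Y + r(-7)) = (121 + 248)*(27008 + 2*(-7)) = 369*(27008 - 14) = 369*26994 = 9960786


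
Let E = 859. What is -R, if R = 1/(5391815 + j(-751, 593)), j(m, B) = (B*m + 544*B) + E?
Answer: -1/5269923 ≈ -1.8976e-7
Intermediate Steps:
j(m, B) = 859 + 544*B + B*m (j(m, B) = (B*m + 544*B) + 859 = (544*B + B*m) + 859 = 859 + 544*B + B*m)
R = 1/5269923 (R = 1/(5391815 + (859 + 544*593 + 593*(-751))) = 1/(5391815 + (859 + 322592 - 445343)) = 1/(5391815 - 121892) = 1/5269923 ≈ 1.8976e-7)
-R = -1*1/5269923 = -1/5269923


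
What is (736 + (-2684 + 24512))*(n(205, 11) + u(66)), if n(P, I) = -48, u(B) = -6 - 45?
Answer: -2233836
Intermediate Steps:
u(B) = -51
(736 + (-2684 + 24512))*(n(205, 11) + u(66)) = (736 + (-2684 + 24512))*(-48 - 51) = (736 + 21828)*(-99) = 22564*(-99) = -2233836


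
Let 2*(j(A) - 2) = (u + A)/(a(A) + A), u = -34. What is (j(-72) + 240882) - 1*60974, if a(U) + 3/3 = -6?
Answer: 14212943/79 ≈ 1.7991e+5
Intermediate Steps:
a(U) = -7 (a(U) = -1 - 6 = -7)
j(A) = 2 + (-34 + A)/(2*(-7 + A)) (j(A) = 2 + ((-34 + A)/(-7 + A))/2 = 2 + (-34 + A)/(2*(-7 + A)))
(j(-72) + 240882) - 1*60974 = ((-62 + 5*(-72))/(2*(-7 - 72)) + 240882) - 1*60974 = ((1/2)*(-62 - 360)/(-79) + 240882) - 60974 = ((1/2)*(-1/79)*(-422) + 240882) - 60974 = (211/79 + 240882) - 60974 = 19029889/79 - 60974 = 14212943/79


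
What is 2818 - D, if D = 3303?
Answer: -485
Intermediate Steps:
2818 - D = 2818 - 1*3303 = 2818 - 3303 = -485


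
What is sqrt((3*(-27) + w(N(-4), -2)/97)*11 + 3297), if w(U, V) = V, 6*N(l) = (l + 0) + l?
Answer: 4*sqrt(1414745)/97 ≈ 49.049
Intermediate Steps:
N(l) = l/3 (N(l) = ((l + 0) + l)/6 = (l + l)/6 = (2*l)/6 = l/3)
sqrt((3*(-27) + w(N(-4), -2)/97)*11 + 3297) = sqrt((3*(-27) - 2/97)*11 + 3297) = sqrt((-81 - 2*1/97)*11 + 3297) = sqrt((-81 - 2/97)*11 + 3297) = sqrt(-7859/97*11 + 3297) = sqrt(-86449/97 + 3297) = sqrt(233360/97) = 4*sqrt(1414745)/97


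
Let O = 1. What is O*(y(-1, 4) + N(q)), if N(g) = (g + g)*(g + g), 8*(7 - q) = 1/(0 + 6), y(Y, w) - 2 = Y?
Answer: 112801/576 ≈ 195.83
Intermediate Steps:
y(Y, w) = 2 + Y
q = 335/48 (q = 7 - 1/(8*(0 + 6)) = 7 - 1/8/6 = 7 - 1/8*1/6 = 7 - 1/48 = 335/48 ≈ 6.9792)
N(g) = 4*g**2 (N(g) = (2*g)*(2*g) = 4*g**2)
O*(y(-1, 4) + N(q)) = 1*((2 - 1) + 4*(335/48)**2) = 1*(1 + 4*(112225/2304)) = 1*(1 + 112225/576) = 1*(112801/576) = 112801/576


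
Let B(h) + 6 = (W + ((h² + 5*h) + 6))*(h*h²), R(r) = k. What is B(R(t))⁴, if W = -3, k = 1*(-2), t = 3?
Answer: 104976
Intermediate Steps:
k = -2
R(r) = -2
B(h) = -6 + h³*(3 + h² + 5*h) (B(h) = -6 + (-3 + ((h² + 5*h) + 6))*(h*h²) = -6 + (-3 + (6 + h² + 5*h))*h³ = -6 + (3 + h² + 5*h)*h³ = -6 + h³*(3 + h² + 5*h))
B(R(t))⁴ = (-6 + (-2)⁵ + 3*(-2)³ + 5*(-2)⁴)⁴ = (-6 - 32 + 3*(-8) + 5*16)⁴ = (-6 - 32 - 24 + 80)⁴ = 18⁴ = 104976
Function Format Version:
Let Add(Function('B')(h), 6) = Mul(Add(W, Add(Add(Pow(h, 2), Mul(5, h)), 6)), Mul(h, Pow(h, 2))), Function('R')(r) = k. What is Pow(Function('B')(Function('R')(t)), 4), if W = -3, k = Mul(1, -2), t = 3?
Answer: 104976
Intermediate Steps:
k = -2
Function('R')(r) = -2
Function('B')(h) = Add(-6, Mul(Pow(h, 3), Add(3, Pow(h, 2), Mul(5, h)))) (Function('B')(h) = Add(-6, Mul(Add(-3, Add(Add(Pow(h, 2), Mul(5, h)), 6)), Mul(h, Pow(h, 2)))) = Add(-6, Mul(Add(-3, Add(6, Pow(h, 2), Mul(5, h))), Pow(h, 3))) = Add(-6, Mul(Add(3, Pow(h, 2), Mul(5, h)), Pow(h, 3))) = Add(-6, Mul(Pow(h, 3), Add(3, Pow(h, 2), Mul(5, h)))))
Pow(Function('B')(Function('R')(t)), 4) = Pow(Add(-6, Pow(-2, 5), Mul(3, Pow(-2, 3)), Mul(5, Pow(-2, 4))), 4) = Pow(Add(-6, -32, Mul(3, -8), Mul(5, 16)), 4) = Pow(Add(-6, -32, -24, 80), 4) = Pow(18, 4) = 104976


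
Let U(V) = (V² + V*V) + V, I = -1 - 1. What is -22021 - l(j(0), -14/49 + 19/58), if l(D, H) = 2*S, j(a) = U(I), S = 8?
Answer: -22037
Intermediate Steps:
I = -2
U(V) = V + 2*V² (U(V) = (V² + V²) + V = 2*V² + V = V + 2*V²)
j(a) = 6 (j(a) = -2*(1 + 2*(-2)) = -2*(1 - 4) = -2*(-3) = 6)
l(D, H) = 16 (l(D, H) = 2*8 = 16)
-22021 - l(j(0), -14/49 + 19/58) = -22021 - 1*16 = -22021 - 16 = -22037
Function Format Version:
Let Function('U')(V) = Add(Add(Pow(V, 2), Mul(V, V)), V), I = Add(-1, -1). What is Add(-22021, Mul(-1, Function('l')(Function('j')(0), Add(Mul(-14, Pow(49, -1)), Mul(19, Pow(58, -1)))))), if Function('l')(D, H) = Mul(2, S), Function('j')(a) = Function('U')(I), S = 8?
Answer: -22037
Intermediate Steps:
I = -2
Function('U')(V) = Add(V, Mul(2, Pow(V, 2))) (Function('U')(V) = Add(Add(Pow(V, 2), Pow(V, 2)), V) = Add(Mul(2, Pow(V, 2)), V) = Add(V, Mul(2, Pow(V, 2))))
Function('j')(a) = 6 (Function('j')(a) = Mul(-2, Add(1, Mul(2, -2))) = Mul(-2, Add(1, -4)) = Mul(-2, -3) = 6)
Function('l')(D, H) = 16 (Function('l')(D, H) = Mul(2, 8) = 16)
Add(-22021, Mul(-1, Function('l')(Function('j')(0), Add(Mul(-14, Pow(49, -1)), Mul(19, Pow(58, -1)))))) = Add(-22021, Mul(-1, 16)) = Add(-22021, -16) = -22037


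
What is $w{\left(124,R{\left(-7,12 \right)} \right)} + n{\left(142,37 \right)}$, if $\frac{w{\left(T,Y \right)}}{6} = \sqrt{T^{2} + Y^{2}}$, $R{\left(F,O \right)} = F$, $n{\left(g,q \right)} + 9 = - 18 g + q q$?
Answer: $-1196 + 30 \sqrt{617} \approx -450.82$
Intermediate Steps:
$n{\left(g,q \right)} = -9 + q^{2} - 18 g$ ($n{\left(g,q \right)} = -9 - \left(18 g - q q\right) = -9 - \left(- q^{2} + 18 g\right) = -9 + q^{2} - 18 g$)
$w{\left(T,Y \right)} = 6 \sqrt{T^{2} + Y^{2}}$
$w{\left(124,R{\left(-7,12 \right)} \right)} + n{\left(142,37 \right)} = 6 \sqrt{124^{2} + \left(-7\right)^{2}} - \left(2565 - 1369\right) = 6 \sqrt{15376 + 49} - 1196 = 6 \sqrt{15425} - 1196 = 6 \cdot 5 \sqrt{617} - 1196 = 30 \sqrt{617} - 1196 = -1196 + 30 \sqrt{617}$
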